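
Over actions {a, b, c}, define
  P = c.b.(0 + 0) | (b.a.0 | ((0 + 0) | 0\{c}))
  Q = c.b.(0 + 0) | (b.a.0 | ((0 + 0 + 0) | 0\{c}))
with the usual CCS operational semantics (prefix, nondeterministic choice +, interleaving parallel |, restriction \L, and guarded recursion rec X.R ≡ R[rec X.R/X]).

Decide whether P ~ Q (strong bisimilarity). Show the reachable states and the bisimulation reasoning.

YES

LTS(P): 9 reachable states
  s0 = c.b.(0 + 0) | (b.a.0 | ((0 + 0) | 0\{c})) ⊢ --b--▸ s1, --c--▸ s2
  s1 = c.b.(0 + 0) | (a.0 | ((0 + 0) | 0\{c})) ⊢ --a--▸ s3, --c--▸ s4
  s2 = b.(0 + 0) | (b.a.0 | ((0 + 0) | 0\{c})) ⊢ --b--▸ s4, --b--▸ s5
  s3 = c.b.(0 + 0) | (0 | ((0 + 0) | 0\{c})) ⊢ --c--▸ s6
  s4 = b.(0 + 0) | (a.0 | ((0 + 0) | 0\{c})) ⊢ --a--▸ s6, --b--▸ s7
  s5 = (0 + 0) | (b.a.0 | ((0 + 0) | 0\{c})) ⊢ --b--▸ s7
  s6 = b.(0 + 0) | (0 | ((0 + 0) | 0\{c})) ⊢ --b--▸ s8
  s7 = (0 + 0) | (a.0 | ((0 + 0) | 0\{c})) ⊢ --a--▸ s8
  s8 = (0 + 0) | (0 | ((0 + 0) | 0\{c})) ⊢ ·
LTS(Q): 9 reachable states
  t0 = c.b.(0 + 0) | (b.a.0 | ((0 + 0 + 0) | 0\{c})) ⊢ --b--▸ t1, --c--▸ t2
  t1 = c.b.(0 + 0) | (a.0 | ((0 + 0 + 0) | 0\{c})) ⊢ --a--▸ t3, --c--▸ t4
  t2 = b.(0 + 0) | (b.a.0 | ((0 + 0 + 0) | 0\{c})) ⊢ --b--▸ t4, --b--▸ t5
  t3 = c.b.(0 + 0) | (0 | ((0 + 0 + 0) | 0\{c})) ⊢ --c--▸ t6
  t4 = b.(0 + 0) | (a.0 | ((0 + 0 + 0) | 0\{c})) ⊢ --a--▸ t6, --b--▸ t7
  t5 = (0 + 0) | (b.a.0 | ((0 + 0 + 0) | 0\{c})) ⊢ --b--▸ t7
  t6 = b.(0 + 0) | (0 | ((0 + 0 + 0) | 0\{c})) ⊢ --b--▸ t8
  t7 = (0 + 0) | (a.0 | ((0 + 0 + 0) | 0\{c})) ⊢ --a--▸ t8
  t8 = (0 + 0) | (0 | ((0 + 0 + 0) | 0\{c})) ⊢ ·
Partition-refinement fixed point:
  B0 = {s0, t0}
  B1 = {s2, t2}
  B2 = {s5, t5}
  B3 = {s7, t7}
  B4 = {s8, t8}
  B5 = {s4, t4}
  B6 = {s6, t6}
  B7 = {s1, t1}
  B8 = {s3, t3}
s0 ∈ B0, t0 ∈ B0 → same block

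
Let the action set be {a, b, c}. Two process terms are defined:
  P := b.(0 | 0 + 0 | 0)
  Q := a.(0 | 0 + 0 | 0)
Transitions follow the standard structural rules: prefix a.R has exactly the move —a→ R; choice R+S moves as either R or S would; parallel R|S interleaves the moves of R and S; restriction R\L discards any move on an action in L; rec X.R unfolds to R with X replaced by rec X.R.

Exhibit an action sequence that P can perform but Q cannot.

Reachable graph of P (2 states):
  m0 = b.(0 | 0 + 0 | 0) has moves ··b··> m1
  m1 = 0 | 0 + 0 | 0 has moves ∅
Reachable graph of Q (2 states):
  n0 = a.(0 | 0 + 0 | 0) has moves ··a··> n1
  n1 = 0 | 0 + 0 | 0 has moves ∅
Executing b from P (initial set {m0}):
  [1] b ⇒ {m1}
  — P admits the full trace.
Executing b from Q (initial set {n0}):
  [1] b ⇒ ∅ (Q stuck)

b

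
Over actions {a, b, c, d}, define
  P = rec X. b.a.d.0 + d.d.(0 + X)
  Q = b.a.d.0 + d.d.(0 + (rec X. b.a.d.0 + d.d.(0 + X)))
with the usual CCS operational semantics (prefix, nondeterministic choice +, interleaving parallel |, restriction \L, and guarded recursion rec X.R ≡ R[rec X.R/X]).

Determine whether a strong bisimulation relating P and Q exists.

YES

P's transition system — 6 states:
  p0 = rec X. b.a.d.0 + d.d.(0 + X) | =b=> p1, =d=> p2
  p1 = a.d.0 | =a=> p3
  p2 = d.(0 + (rec X. b.a.d.0 + d.d.(0 + X))) | =d=> p4
  p3 = d.0 | =d=> p5
  p4 = 0 + (rec X. b.a.d.0 + d.d.(0 + X)) | =b=> p1, =d=> p2
  p5 = 0 | ·
Q's transition system — 6 states:
  q0 = b.a.d.0 + d.d.(0 + (rec X. b.a.d.0 + d.d.(0 + X))) | =b=> q1, =d=> q2
  q1 = a.d.0 | =a=> q3
  q2 = d.(0 + (rec X. b.a.d.0 + d.d.(0 + X))) | =d=> q4
  q3 = d.0 | =d=> q5
  q4 = 0 + (rec X. b.a.d.0 + d.d.(0 + X)) | =b=> q1, =d=> q2
  q5 = 0 | ·
Partition-refinement fixed point:
  B0 = {p0, p4, q0, q4}
  B1 = {p1, q1}
  B2 = {p3, q3}
  B3 = {p5, q5}
  B4 = {p2, q2}
p0 ∈ B0, q0 ∈ B0 → same block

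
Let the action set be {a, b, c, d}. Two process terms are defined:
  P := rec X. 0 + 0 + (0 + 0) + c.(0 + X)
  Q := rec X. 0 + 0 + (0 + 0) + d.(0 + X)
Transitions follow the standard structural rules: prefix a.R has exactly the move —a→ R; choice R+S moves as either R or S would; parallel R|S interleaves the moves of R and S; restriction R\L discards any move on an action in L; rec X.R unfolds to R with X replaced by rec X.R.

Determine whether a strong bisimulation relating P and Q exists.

P ≁ Q

LTS(P): 2 reachable states
  s0 = rec X. 0 + 0 + (0 + 0) + c.(0 + X) :: —c→ s1
  s1 = 0 + (rec X. 0 + 0 + (0 + 0) + c.(0 + X)) :: —c→ s1
LTS(Q): 2 reachable states
  t0 = rec X. 0 + 0 + (0 + 0) + d.(0 + X) :: —d→ t1
  t1 = 0 + (rec X. 0 + 0 + (0 + 0) + d.(0 + X)) :: —d→ t1
Coarsest stable partition (strong bisimilarity classes):
  B0 = {s0, s1}
  B1 = {t0, t1}
s0 ∈ B0, t0 ∈ B1 → different blocks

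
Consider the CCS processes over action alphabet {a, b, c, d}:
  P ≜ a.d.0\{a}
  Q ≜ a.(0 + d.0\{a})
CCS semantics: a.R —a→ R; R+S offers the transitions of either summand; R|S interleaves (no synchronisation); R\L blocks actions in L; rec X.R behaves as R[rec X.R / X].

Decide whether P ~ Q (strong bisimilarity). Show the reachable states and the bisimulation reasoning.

P ~ Q

P's transition system — 3 states:
  p0 = a.d.0\{a} | --a--▸ p1
  p1 = d.0\{a} | --d--▸ p2
  p2 = 0\{a} | stopped
Q's transition system — 3 states:
  q0 = a.(0 + d.0\{a}) | --a--▸ q1
  q1 = 0 + d.0\{a} | --d--▸ q2
  q2 = 0\{a} | stopped
Bisimilarity quotient blocks:
  B0 = {p0, q0}
  B1 = {p1, q1}
  B2 = {p2, q2}
p0 ∈ B0, q0 ∈ B0 → same block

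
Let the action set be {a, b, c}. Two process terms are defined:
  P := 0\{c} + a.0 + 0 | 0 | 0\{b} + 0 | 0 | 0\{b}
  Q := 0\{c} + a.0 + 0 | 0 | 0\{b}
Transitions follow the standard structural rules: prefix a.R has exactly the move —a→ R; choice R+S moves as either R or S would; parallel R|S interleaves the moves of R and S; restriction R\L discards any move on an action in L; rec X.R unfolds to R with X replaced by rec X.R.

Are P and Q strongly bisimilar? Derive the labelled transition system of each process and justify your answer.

Reachable graph of P (2 states):
  u0 = 0\{c} + a.0 + 0 | 0 | 0\{b} + 0 | 0 | 0\{b} → -a-> u1
  u1 = 0 → (no moves)
Reachable graph of Q (2 states):
  v0 = 0\{c} + a.0 + 0 | 0 | 0\{b} → -a-> v1
  v1 = 0 → (no moves)
Bisimilarity quotient blocks:
  B0 = {u0, v0}
  B1 = {u1, v1}
u0 ∈ B0, v0 ∈ B0 → same block

YES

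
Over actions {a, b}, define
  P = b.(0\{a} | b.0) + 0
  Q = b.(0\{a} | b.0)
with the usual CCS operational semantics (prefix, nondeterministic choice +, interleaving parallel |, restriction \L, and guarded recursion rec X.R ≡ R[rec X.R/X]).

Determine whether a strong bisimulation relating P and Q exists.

LTS(P): 3 reachable states
  m0 = b.(0\{a} | b.0) + 0 :: -b-> m1
  m1 = 0\{a} | b.0 :: -b-> m2
  m2 = 0\{a} | 0 :: (no moves)
LTS(Q): 3 reachable states
  n0 = b.(0\{a} | b.0) :: -b-> n1
  n1 = 0\{a} | b.0 :: -b-> n2
  n2 = 0\{a} | 0 :: (no moves)
Coarsest stable partition (strong bisimilarity classes):
  B0 = {m0, n0}
  B1 = {m1, n1}
  B2 = {m2, n2}
m0 ∈ B0, n0 ∈ B0 → same block

P ~ Q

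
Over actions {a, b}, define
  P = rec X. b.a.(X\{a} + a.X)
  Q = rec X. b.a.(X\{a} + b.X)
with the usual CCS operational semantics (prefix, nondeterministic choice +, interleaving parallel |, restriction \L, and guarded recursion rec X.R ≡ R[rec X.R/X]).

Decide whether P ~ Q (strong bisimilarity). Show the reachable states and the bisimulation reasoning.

P's transition system — 4 states:
  s0 = rec X. b.a.(X\{a} + a.X) :: -b-> s1
  s1 = a.((rec X. b.a.(X\{a} + a.X))\{a} + a.(rec X. b.a.(X\{a} + a.X))) :: -a-> s2
  s2 = (rec X. b.a.(X\{a} + a.X))\{a} + a.(rec X. b.a.(X\{a} + a.X)) :: -a-> s0, -b-> s3
  s3 = (a.((rec X. b.a.(X\{a} + a.X))\{a} + a.(rec X. b.a.(X\{a} + a.X))))\{a} :: stopped
Q's transition system — 4 states:
  t0 = rec X. b.a.(X\{a} + b.X) :: -b-> t1
  t1 = a.((rec X. b.a.(X\{a} + b.X))\{a} + b.(rec X. b.a.(X\{a} + b.X))) :: -a-> t2
  t2 = (rec X. b.a.(X\{a} + b.X))\{a} + b.(rec X. b.a.(X\{a} + b.X)) :: -b-> t0, -b-> t3
  t3 = (a.((rec X. b.a.(X\{a} + b.X))\{a} + b.(rec X. b.a.(X\{a} + b.X))))\{a} :: stopped
Partition-refinement fixed point:
  B0 = {s0}
  B1 = {s1}
  B2 = {s2}
  B3 = {s3, t3}
  B4 = {t0}
  B5 = {t1}
  B6 = {t2}
s0 ∈ B0, t0 ∈ B4 → different blocks

P ≁ Q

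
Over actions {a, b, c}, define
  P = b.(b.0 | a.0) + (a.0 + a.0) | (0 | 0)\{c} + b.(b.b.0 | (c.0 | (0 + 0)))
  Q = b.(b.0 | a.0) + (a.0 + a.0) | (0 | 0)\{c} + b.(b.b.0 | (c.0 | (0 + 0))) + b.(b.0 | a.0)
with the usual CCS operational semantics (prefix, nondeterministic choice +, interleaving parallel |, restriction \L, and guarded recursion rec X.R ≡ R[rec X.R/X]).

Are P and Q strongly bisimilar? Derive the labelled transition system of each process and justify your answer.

P's transition system — 12 states:
  m0 = b.(b.0 | a.0) + (a.0 + a.0) | (0 | 0)\{c} + b.(b.b.0 | (c.0 | (0 + 0))) → —a→ m1, —b→ m2, —b→ m3
  m1 = 0 | (0 | 0)\{c} → stopped
  m2 = b.0 | a.0 → —a→ m4, —b→ m5
  m3 = b.b.0 | (c.0 | (0 + 0)) → —b→ m6, —c→ m7
  m4 = b.0 | 0 → —b→ m8
  m5 = 0 | a.0 → —a→ m8
  m6 = b.0 | (c.0 | (0 + 0)) → —b→ m9, —c→ m10
  m7 = b.b.0 | (0 | (0 + 0)) → —b→ m10
  m8 = 0 | 0 → stopped
  m9 = 0 | (c.0 | (0 + 0)) → —c→ m11
  m10 = b.0 | (0 | (0 + 0)) → —b→ m11
  m11 = 0 | (0 | (0 + 0)) → stopped
Q's transition system — 12 states:
  n0 = b.(b.0 | a.0) + (a.0 + a.0) | (0 | 0)\{c} + b.(b.b.0 | (c.0 | (0 + 0))) + b.(b.0 | a.0) → —a→ n1, —b→ n2, —b→ n3
  n1 = 0 | (0 | 0)\{c} → stopped
  n2 = b.0 | a.0 → —a→ n4, —b→ n5
  n3 = b.b.0 | (c.0 | (0 + 0)) → —b→ n6, —c→ n7
  n4 = b.0 | 0 → —b→ n8
  n5 = 0 | a.0 → —a→ n8
  n6 = b.0 | (c.0 | (0 + 0)) → —b→ n9, —c→ n10
  n7 = b.b.0 | (0 | (0 + 0)) → —b→ n10
  n8 = 0 | 0 → stopped
  n9 = 0 | (c.0 | (0 + 0)) → —c→ n11
  n10 = b.0 | (0 | (0 + 0)) → —b→ n11
  n11 = 0 | (0 | (0 + 0)) → stopped
Bisimilarity quotient blocks:
  B0 = {m0, n0}
  B1 = {m1, m11, m8, n1, n11, n8}
  B2 = {m3, n3}
  B3 = {m7, n7}
  B4 = {m10, m4, n10, n4}
  B5 = {m6, n6}
  B6 = {m9, n9}
  B7 = {m2, n2}
  B8 = {m5, n5}
m0 ∈ B0, n0 ∈ B0 → same block

YES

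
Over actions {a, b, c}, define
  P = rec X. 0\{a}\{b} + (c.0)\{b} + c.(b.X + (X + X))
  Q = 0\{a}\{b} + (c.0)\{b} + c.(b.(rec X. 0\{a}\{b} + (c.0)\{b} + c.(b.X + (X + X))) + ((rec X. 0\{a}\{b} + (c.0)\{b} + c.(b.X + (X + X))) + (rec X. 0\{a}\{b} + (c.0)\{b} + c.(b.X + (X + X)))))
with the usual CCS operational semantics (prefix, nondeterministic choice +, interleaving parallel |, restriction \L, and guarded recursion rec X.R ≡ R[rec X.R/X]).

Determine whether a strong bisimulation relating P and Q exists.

Reachable graph of P (3 states):
  p0 = rec X. 0\{a}\{b} + (c.0)\{b} + c.(b.X + (X + X)) :: —c→ p1, —c→ p2
  p1 = 0\{b} :: ·
  p2 = b.(rec X. 0\{a}\{b} + (c.0)\{b} + c.(b.X + (X + X))) + ((rec X. 0\{a}\{b} + (c.0)\{b} + c.(b.X + (X + X))) + (rec X. 0\{a}\{b} + (c.0)\{b} + c.(b.X + (X + X)))) :: —b→ p0, —c→ p1, —c→ p2
Reachable graph of Q (4 states):
  q0 = 0\{a}\{b} + (c.0)\{b} + c.(b.(rec X. 0\{a}\{b} + (c.0)\{b} + c.(b.X + (X + X))) + ((rec X. 0\{a}\{b} + (c.0)\{b} + c.(b.X + (X + X))) + (rec X. 0\{a}\{b} + (c.0)\{b} + c.(b.X + (X + X))))) :: —c→ q1, —c→ q2
  q1 = 0\{b} :: ·
  q2 = b.(rec X. 0\{a}\{b} + (c.0)\{b} + c.(b.X + (X + X))) + ((rec X. 0\{a}\{b} + (c.0)\{b} + c.(b.X + (X + X))) + (rec X. 0\{a}\{b} + (c.0)\{b} + c.(b.X + (X + X)))) :: —b→ q3, —c→ q1, —c→ q2
  q3 = rec X. 0\{a}\{b} + (c.0)\{b} + c.(b.X + (X + X)) :: —c→ q1, —c→ q2
Partition-refinement fixed point:
  B0 = {p0, q0, q3}
  B1 = {p1, q1}
  B2 = {p2, q2}
p0 ∈ B0, q0 ∈ B0 → same block

bisimilar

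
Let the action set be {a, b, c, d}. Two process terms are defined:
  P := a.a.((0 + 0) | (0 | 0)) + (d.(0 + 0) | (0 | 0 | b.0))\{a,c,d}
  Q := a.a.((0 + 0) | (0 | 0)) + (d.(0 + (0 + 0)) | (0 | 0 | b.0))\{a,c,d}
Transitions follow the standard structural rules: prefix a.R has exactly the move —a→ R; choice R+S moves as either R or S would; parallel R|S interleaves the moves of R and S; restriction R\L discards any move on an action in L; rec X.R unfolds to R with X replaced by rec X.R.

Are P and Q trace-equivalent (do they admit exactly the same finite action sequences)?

trace-equivalent

LTS(P): 4 reachable states
  m0 = a.a.((0 + 0) | (0 | 0)) + (d.(0 + 0) | (0 | 0 | b.0))\{a,c,d} has moves -a-> m1, -b-> m2
  m1 = a.((0 + 0) | (0 | 0)) has moves -a-> m3
  m2 = (d.(0 + 0) | (0 | 0 | 0))\{a,c,d} has moves (no moves)
  m3 = (0 + 0) | (0 | 0) has moves (no moves)
LTS(Q): 4 reachable states
  n0 = a.a.((0 + 0) | (0 | 0)) + (d.(0 + (0 + 0)) | (0 | 0 | b.0))\{a,c,d} has moves -a-> n1, -b-> n2
  n1 = a.((0 + 0) | (0 | 0)) has moves -a-> n3
  n2 = (d.(0 + (0 + 0)) | (0 | 0 | 0))\{a,c,d} has moves (no moves)
  n3 = (0 + 0) | (0 | 0) has moves (no moves)
Partition-refinement fixed point:
  B0 = {m0, n0}
  B1 = {m1, n1}
  B2 = {m2, m3, n2, n3}
m0 ∈ B0, n0 ∈ B0 → same block
Bisimilar ⇒ trace-equivalent.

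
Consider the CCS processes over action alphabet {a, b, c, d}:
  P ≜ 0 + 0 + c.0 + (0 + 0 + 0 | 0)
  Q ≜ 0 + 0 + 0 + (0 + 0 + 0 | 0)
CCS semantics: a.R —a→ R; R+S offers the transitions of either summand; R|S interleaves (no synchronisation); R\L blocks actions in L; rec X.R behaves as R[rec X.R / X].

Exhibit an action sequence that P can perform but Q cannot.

Reachable graph of P (2 states):
  u0 = 0 + 0 + c.0 + (0 + 0 + 0 | 0) | -c-> u1
  u1 = 0 | (no moves)
Reachable graph of Q (1 states):
  v0 = 0 + 0 + 0 + (0 + 0 + 0 | 0) | (no moves)
Trace ⟨c⟩ through P, begin at {u0}:
  step 1 (c): {u1}
  ✓ P
Trace ⟨c⟩ through Q, begin at {v0}:
  step 1 (c): ∅ (Q stuck)

c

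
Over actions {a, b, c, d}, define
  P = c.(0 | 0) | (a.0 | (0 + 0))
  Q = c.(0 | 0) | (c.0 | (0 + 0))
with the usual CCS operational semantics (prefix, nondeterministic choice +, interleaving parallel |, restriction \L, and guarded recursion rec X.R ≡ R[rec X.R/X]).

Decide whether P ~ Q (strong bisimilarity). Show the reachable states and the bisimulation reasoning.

Reachable graph of P (4 states):
  p0 = c.(0 | 0) | (a.0 | (0 + 0)) | —a→ p1, —c→ p2
  p1 = c.(0 | 0) | (0 | (0 + 0)) | —c→ p3
  p2 = 0 | 0 | (a.0 | (0 + 0)) | —a→ p3
  p3 = 0 | 0 | (0 | (0 + 0)) | ·
Reachable graph of Q (4 states):
  q0 = c.(0 | 0) | (c.0 | (0 + 0)) | —c→ q1, —c→ q2
  q1 = 0 | 0 | (c.0 | (0 + 0)) | —c→ q3
  q2 = c.(0 | 0) | (0 | (0 + 0)) | —c→ q3
  q3 = 0 | 0 | (0 | (0 + 0)) | ·
Partition-refinement fixed point:
  B0 = {p0}
  B1 = {p1, q1, q2}
  B2 = {p3, q3}
  B3 = {p2}
  B4 = {q0}
p0 ∈ B0, q0 ∈ B4 → different blocks

P ≁ Q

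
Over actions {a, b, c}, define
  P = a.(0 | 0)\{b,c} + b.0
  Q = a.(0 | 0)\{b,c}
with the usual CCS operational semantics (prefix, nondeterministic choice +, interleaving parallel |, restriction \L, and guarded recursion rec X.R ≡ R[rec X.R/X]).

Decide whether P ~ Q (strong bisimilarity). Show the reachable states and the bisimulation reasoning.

LTS(P): 3 reachable states
  u0 = a.(0 | 0)\{b,c} + b.0 :: =a=> u1, =b=> u2
  u1 = (0 | 0)\{b,c} :: stopped
  u2 = 0 :: stopped
LTS(Q): 2 reachable states
  v0 = a.(0 | 0)\{b,c} :: =a=> v1
  v1 = (0 | 0)\{b,c} :: stopped
Coarsest stable partition (strong bisimilarity classes):
  B0 = {u0}
  B1 = {u1, u2, v1}
  B2 = {v0}
u0 ∈ B0, v0 ∈ B2 → different blocks

P ≁ Q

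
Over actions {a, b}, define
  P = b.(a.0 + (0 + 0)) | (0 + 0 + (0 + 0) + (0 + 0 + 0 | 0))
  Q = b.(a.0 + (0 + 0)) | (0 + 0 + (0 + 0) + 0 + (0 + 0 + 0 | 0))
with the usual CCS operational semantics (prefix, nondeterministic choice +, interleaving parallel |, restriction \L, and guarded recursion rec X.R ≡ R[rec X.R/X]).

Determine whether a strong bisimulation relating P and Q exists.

LTS(P): 3 reachable states
  m0 = b.(a.0 + (0 + 0)) | (0 + 0 + (0 + 0) + (0 + 0 + 0 | 0)) has moves =b=> m1
  m1 = (a.0 + (0 + 0)) | (0 + 0 + (0 + 0) + (0 + 0 + 0 | 0)) has moves =a=> m2
  m2 = 0 | (0 + 0 + (0 + 0) + (0 + 0 + 0 | 0)) has moves deadlocked
LTS(Q): 3 reachable states
  n0 = b.(a.0 + (0 + 0)) | (0 + 0 + (0 + 0) + 0 + (0 + 0 + 0 | 0)) has moves =b=> n1
  n1 = (a.0 + (0 + 0)) | (0 + 0 + (0 + 0) + 0 + (0 + 0 + 0 | 0)) has moves =a=> n2
  n2 = 0 | (0 + 0 + (0 + 0) + 0 + (0 + 0 + 0 | 0)) has moves deadlocked
Partition-refinement fixed point:
  B0 = {m0, n0}
  B1 = {m1, n1}
  B2 = {m2, n2}
m0 ∈ B0, n0 ∈ B0 → same block

P ~ Q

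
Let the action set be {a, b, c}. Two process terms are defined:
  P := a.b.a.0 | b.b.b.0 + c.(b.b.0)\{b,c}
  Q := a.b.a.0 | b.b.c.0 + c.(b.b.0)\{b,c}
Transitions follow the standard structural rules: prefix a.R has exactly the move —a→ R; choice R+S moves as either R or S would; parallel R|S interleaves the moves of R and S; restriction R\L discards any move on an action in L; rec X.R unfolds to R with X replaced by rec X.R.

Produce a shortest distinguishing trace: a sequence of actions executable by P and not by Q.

P's transition system — 17 states:
  p0 = a.b.a.0 | b.b.b.0 + c.(b.b.0)\{b,c} has moves —a→ p1, —b→ p2, —c→ p3
  p1 = b.a.0 | b.b.b.0 has moves —b→ p4, —b→ p5
  p2 = a.b.a.0 | b.b.0 has moves —a→ p5, —b→ p6
  p3 = (b.b.0)\{b,c} has moves (no moves)
  p4 = a.0 | b.b.b.0 has moves —a→ p7, —b→ p8
  p5 = b.a.0 | b.b.0 has moves —b→ p8, —b→ p9
  p6 = a.b.a.0 | b.0 has moves —a→ p9, —b→ p10
  p7 = 0 | b.b.b.0 has moves —b→ p11
  p8 = a.0 | b.b.0 has moves —a→ p11, —b→ p12
  p9 = b.a.0 | b.0 has moves —b→ p12, —b→ p13
  p10 = a.b.a.0 | 0 has moves —a→ p13
  p11 = 0 | b.b.0 has moves —b→ p14
  p12 = a.0 | b.0 has moves —a→ p14, —b→ p15
  p13 = b.a.0 | 0 has moves —b→ p15
  p14 = 0 | b.0 has moves —b→ p16
  p15 = a.0 | 0 has moves —a→ p16
  p16 = 0 | 0 has moves (no moves)
Q's transition system — 17 states:
  q0 = a.b.a.0 | b.b.c.0 + c.(b.b.0)\{b,c} has moves —a→ q1, —b→ q2, —c→ q3
  q1 = b.a.0 | b.b.c.0 has moves —b→ q4, —b→ q5
  q2 = a.b.a.0 | b.c.0 has moves —a→ q5, —b→ q6
  q3 = (b.b.0)\{b,c} has moves (no moves)
  q4 = a.0 | b.b.c.0 has moves —a→ q7, —b→ q8
  q5 = b.a.0 | b.c.0 has moves —b→ q8, —b→ q9
  q6 = a.b.a.0 | c.0 has moves —a→ q9, —c→ q10
  q7 = 0 | b.b.c.0 has moves —b→ q11
  q8 = a.0 | b.c.0 has moves —a→ q11, —b→ q12
  q9 = b.a.0 | c.0 has moves —b→ q12, —c→ q13
  q10 = a.b.a.0 | 0 has moves —a→ q13
  q11 = 0 | b.c.0 has moves —b→ q14
  q12 = a.0 | c.0 has moves —a→ q14, —c→ q15
  q13 = b.a.0 | 0 has moves —b→ q15
  q14 = 0 | c.0 has moves —c→ q16
  q15 = a.0 | 0 has moves —a→ q16
  q16 = 0 | 0 has moves (no moves)
Run σ = ⟨bbb⟩ on P: start {p0}
  [1] b ⇒ {p2}
  [2] b ⇒ {p6}
  [3] b ⇒ {p10}
  ✓ P
Run σ = ⟨bbb⟩ on Q: start {q0}
  [1] b ⇒ {q2}
  [2] b ⇒ {q6}
  [3] b ⇒ ∅  — Q cannot continue

bbb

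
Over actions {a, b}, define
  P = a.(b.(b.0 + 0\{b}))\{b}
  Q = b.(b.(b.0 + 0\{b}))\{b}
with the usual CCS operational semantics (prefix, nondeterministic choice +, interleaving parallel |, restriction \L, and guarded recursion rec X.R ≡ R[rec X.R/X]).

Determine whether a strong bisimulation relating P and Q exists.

P ≁ Q

Reachable graph of P (2 states):
  m0 = a.(b.(b.0 + 0\{b}))\{b} :: ··a··> m1
  m1 = (b.(b.0 + 0\{b}))\{b} :: ∅
Reachable graph of Q (2 states):
  n0 = b.(b.(b.0 + 0\{b}))\{b} :: ··b··> n1
  n1 = (b.(b.0 + 0\{b}))\{b} :: ∅
Bisimilarity quotient blocks:
  B0 = {m0}
  B1 = {m1, n1}
  B2 = {n0}
m0 ∈ B0, n0 ∈ B2 → different blocks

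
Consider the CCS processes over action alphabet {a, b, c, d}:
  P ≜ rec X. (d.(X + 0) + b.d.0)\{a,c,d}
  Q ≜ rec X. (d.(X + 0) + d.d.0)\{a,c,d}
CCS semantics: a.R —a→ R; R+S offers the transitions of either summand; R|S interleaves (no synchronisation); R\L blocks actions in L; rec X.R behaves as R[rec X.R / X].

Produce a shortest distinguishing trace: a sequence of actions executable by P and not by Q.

LTS(P): 2 reachable states
  p0 = rec X. (d.(X + 0) + b.d.0)\{a,c,d} has moves --b--▸ p1
  p1 = (d.0)\{a,c,d} has moves ·
LTS(Q): 1 reachable states
  q0 = rec X. (d.(X + 0) + d.d.0)\{a,c,d} has moves ·
Run σ = ⟨b⟩ on P: start {p0}
  [1] b ⇒ {p1}
  P completes σ.
Run σ = ⟨b⟩ on Q: start {q0}
  [1] b ⇒ no successor for Q

b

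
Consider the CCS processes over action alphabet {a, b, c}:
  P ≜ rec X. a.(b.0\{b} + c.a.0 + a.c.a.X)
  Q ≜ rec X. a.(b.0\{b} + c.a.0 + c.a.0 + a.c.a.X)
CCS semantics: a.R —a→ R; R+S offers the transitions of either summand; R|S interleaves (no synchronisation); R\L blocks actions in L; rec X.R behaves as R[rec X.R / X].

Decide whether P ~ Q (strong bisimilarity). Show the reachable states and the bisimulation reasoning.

LTS(P): 7 reachable states
  s0 = rec X. a.(b.0\{b} + c.a.0 + a.c.a.X) | =a=> s1
  s1 = b.0\{b} + c.a.0 + a.c.a.(rec X. a.(b.0\{b} + c.a.0 + a.c.a.X)) | =a=> s2, =b=> s3, =c=> s4
  s2 = c.a.(rec X. a.(b.0\{b} + c.a.0 + a.c.a.X)) | =c=> s5
  s3 = 0\{b} | ∅
  s4 = a.0 | =a=> s6
  s5 = a.(rec X. a.(b.0\{b} + c.a.0 + a.c.a.X)) | =a=> s0
  s6 = 0 | ∅
LTS(Q): 7 reachable states
  t0 = rec X. a.(b.0\{b} + c.a.0 + c.a.0 + a.c.a.X) | =a=> t1
  t1 = b.0\{b} + c.a.0 + c.a.0 + a.c.a.(rec X. a.(b.0\{b} + c.a.0 + c.a.0 + a.c.a.X)) | =a=> t2, =b=> t3, =c=> t4
  t2 = c.a.(rec X. a.(b.0\{b} + c.a.0 + c.a.0 + a.c.a.X)) | =c=> t5
  t3 = 0\{b} | ∅
  t4 = a.0 | =a=> t6
  t5 = a.(rec X. a.(b.0\{b} + c.a.0 + c.a.0 + a.c.a.X)) | =a=> t0
  t6 = 0 | ∅
Partition-refinement fixed point:
  B0 = {s0, t0}
  B1 = {s1, t1}
  B2 = {s3, s6, t3, t6}
  B3 = {s4, t4}
  B4 = {s2, t2}
  B5 = {s5, t5}
s0 ∈ B0, t0 ∈ B0 → same block

YES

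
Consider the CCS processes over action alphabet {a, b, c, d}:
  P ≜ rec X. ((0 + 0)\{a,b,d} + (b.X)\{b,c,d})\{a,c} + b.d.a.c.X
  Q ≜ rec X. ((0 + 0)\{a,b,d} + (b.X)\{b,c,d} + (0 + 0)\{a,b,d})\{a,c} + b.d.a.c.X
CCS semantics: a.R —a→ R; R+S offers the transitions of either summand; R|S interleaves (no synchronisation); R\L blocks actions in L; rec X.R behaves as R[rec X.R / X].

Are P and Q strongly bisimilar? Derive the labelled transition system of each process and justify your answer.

YES

LTS(P): 4 reachable states
  p0 = rec X. ((0 + 0)\{a,b,d} + (b.X)\{b,c,d})\{a,c} + b.d.a.c.X has moves ··b··> p1
  p1 = d.a.c.(rec X. ((0 + 0)\{a,b,d} + (b.X)\{b,c,d})\{a,c} + b.d.a.c.X) has moves ··d··> p2
  p2 = a.c.(rec X. ((0 + 0)\{a,b,d} + (b.X)\{b,c,d})\{a,c} + b.d.a.c.X) has moves ··a··> p3
  p3 = c.(rec X. ((0 + 0)\{a,b,d} + (b.X)\{b,c,d})\{a,c} + b.d.a.c.X) has moves ··c··> p0
LTS(Q): 4 reachable states
  q0 = rec X. ((0 + 0)\{a,b,d} + (b.X)\{b,c,d} + (0 + 0)\{a,b,d})\{a,c} + b.d.a.c.X has moves ··b··> q1
  q1 = d.a.c.(rec X. ((0 + 0)\{a,b,d} + (b.X)\{b,c,d} + (0 + 0)\{a,b,d})\{a,c} + b.d.a.c.X) has moves ··d··> q2
  q2 = a.c.(rec X. ((0 + 0)\{a,b,d} + (b.X)\{b,c,d} + (0 + 0)\{a,b,d})\{a,c} + b.d.a.c.X) has moves ··a··> q3
  q3 = c.(rec X. ((0 + 0)\{a,b,d} + (b.X)\{b,c,d} + (0 + 0)\{a,b,d})\{a,c} + b.d.a.c.X) has moves ··c··> q0
Coarsest stable partition (strong bisimilarity classes):
  B0 = {p0, q0}
  B1 = {p1, q1}
  B2 = {p2, q2}
  B3 = {p3, q3}
p0 ∈ B0, q0 ∈ B0 → same block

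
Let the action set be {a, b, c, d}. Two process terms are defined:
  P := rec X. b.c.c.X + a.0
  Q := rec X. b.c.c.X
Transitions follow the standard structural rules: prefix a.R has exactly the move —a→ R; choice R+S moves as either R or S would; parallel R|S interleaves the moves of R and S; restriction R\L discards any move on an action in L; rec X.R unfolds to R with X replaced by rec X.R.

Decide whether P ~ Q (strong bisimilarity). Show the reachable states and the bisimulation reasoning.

not bisimilar

Reachable graph of P (4 states):
  s0 = rec X. b.c.c.X + a.0 | -a-> s1, -b-> s2
  s1 = 0 | (no moves)
  s2 = c.c.(rec X. b.c.c.X + a.0) | -c-> s3
  s3 = c.(rec X. b.c.c.X + a.0) | -c-> s0
Reachable graph of Q (3 states):
  t0 = rec X. b.c.c.X | -b-> t1
  t1 = c.c.(rec X. b.c.c.X) | -c-> t2
  t2 = c.(rec X. b.c.c.X) | -c-> t0
Coarsest stable partition (strong bisimilarity classes):
  B0 = {s0}
  B1 = {s1}
  B2 = {s2}
  B3 = {s3}
  B4 = {t0}
  B5 = {t1}
  B6 = {t2}
s0 ∈ B0, t0 ∈ B4 → different blocks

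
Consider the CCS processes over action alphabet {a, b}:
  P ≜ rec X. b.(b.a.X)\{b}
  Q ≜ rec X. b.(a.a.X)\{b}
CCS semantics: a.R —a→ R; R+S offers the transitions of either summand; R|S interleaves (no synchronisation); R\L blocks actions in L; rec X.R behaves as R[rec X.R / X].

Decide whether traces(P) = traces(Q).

trace-distinct — witness ⟨ba⟩

LTS(P): 2 reachable states
  m0 = rec X. b.(b.a.X)\{b} :: —b→ m1
  m1 = (b.a.(rec X. b.(b.a.X)\{b}))\{b} :: ·
LTS(Q): 4 reachable states
  n0 = rec X. b.(a.a.X)\{b} :: —b→ n1
  n1 = (a.a.(rec X. b.(a.a.X)\{b}))\{b} :: —a→ n2
  n2 = (a.(rec X. b.(a.a.X)\{b}))\{b} :: —a→ n3
  n3 = (rec X. b.(a.a.X)\{b})\{b} :: ·
Run σ = ⟨ba⟩ on Q: start {n0}
  step 1 (b): {n1}
  step 2 (a): {n2}
  — Q admits the full trace.
Run σ = ⟨ba⟩ on P: start {m0}
  step 1 (b): {m1}
  step 2 (a): no successor for P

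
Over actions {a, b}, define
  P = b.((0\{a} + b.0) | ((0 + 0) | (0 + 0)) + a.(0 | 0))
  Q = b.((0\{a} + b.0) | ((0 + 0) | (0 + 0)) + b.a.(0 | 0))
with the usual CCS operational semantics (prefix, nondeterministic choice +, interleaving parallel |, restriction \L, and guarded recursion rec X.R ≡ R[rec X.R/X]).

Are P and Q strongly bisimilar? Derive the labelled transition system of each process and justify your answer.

LTS(P): 4 reachable states
  u0 = b.((0\{a} + b.0) | ((0 + 0) | (0 + 0)) + a.(0 | 0)) | ··b··> u1
  u1 = (0\{a} + b.0) | ((0 + 0) | (0 + 0)) + a.(0 | 0) | ··a··> u2, ··b··> u3
  u2 = 0 | 0 | deadlocked
  u3 = 0 | ((0 + 0) | (0 + 0)) | deadlocked
LTS(Q): 5 reachable states
  v0 = b.((0\{a} + b.0) | ((0 + 0) | (0 + 0)) + b.a.(0 | 0)) | ··b··> v1
  v1 = (0\{a} + b.0) | ((0 + 0) | (0 + 0)) + b.a.(0 | 0) | ··b··> v2, ··b··> v3
  v2 = 0 | ((0 + 0) | (0 + 0)) | deadlocked
  v3 = a.(0 | 0) | ··a··> v4
  v4 = 0 | 0 | deadlocked
Coarsest stable partition (strong bisimilarity classes):
  B0 = {u0}
  B1 = {u1}
  B2 = {u2, u3, v2, v4}
  B3 = {v0}
  B4 = {v1}
  B5 = {v3}
u0 ∈ B0, v0 ∈ B3 → different blocks

NO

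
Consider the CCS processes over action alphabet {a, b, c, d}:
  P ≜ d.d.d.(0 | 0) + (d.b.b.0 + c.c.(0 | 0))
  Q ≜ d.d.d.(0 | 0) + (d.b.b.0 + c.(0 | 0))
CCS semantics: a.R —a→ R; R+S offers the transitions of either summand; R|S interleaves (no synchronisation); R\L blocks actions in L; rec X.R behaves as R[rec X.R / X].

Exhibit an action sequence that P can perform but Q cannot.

P's transition system — 8 states:
  p0 = d.d.d.(0 | 0) + (d.b.b.0 + c.c.(0 | 0)) | —c→ p1, —d→ p2, —d→ p3
  p1 = c.(0 | 0) | —c→ p4
  p2 = b.b.0 | —b→ p5
  p3 = d.d.(0 | 0) | —d→ p6
  p4 = 0 | 0 | (no moves)
  p5 = b.0 | —b→ p7
  p6 = d.(0 | 0) | —d→ p4
  p7 = 0 | (no moves)
Q's transition system — 7 states:
  q0 = d.d.d.(0 | 0) + (d.b.b.0 + c.(0 | 0)) | —c→ q1, —d→ q2, —d→ q3
  q1 = 0 | 0 | (no moves)
  q2 = b.b.0 | —b→ q4
  q3 = d.d.(0 | 0) | —d→ q5
  q4 = b.0 | —b→ q6
  q5 = d.(0 | 0) | —d→ q1
  q6 = 0 | (no moves)
Executing cc from P (initial set {p0}):
  after c @ step 1: {p1}
  after c @ step 2: {p4}
  — P admits the full trace.
Executing cc from Q (initial set {q0}):
  after c @ step 1: {q1}
  after c @ step 2: ∅  — Q cannot continue

cc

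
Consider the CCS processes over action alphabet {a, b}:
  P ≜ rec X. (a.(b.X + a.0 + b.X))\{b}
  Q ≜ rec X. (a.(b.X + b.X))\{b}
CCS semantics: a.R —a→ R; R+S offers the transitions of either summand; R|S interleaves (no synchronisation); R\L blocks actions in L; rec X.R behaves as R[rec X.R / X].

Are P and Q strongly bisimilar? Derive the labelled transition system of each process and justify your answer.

LTS(P): 3 reachable states
  s0 = rec X. (a.(b.X + a.0 + b.X))\{b} | -a-> s1
  s1 = (b.(rec X. (a.(b.X + a.0 + b.X))\{b}) + a.0 + b.(rec X. (a.(b.X + a.0 + b.X))\{b}))\{b} | -a-> s2
  s2 = 0\{b} | deadlocked
LTS(Q): 2 reachable states
  t0 = rec X. (a.(b.X + b.X))\{b} | -a-> t1
  t1 = (b.(rec X. (a.(b.X + b.X))\{b}) + b.(rec X. (a.(b.X + b.X))\{b}))\{b} | deadlocked
Partition-refinement fixed point:
  B0 = {s0}
  B1 = {s1, t0}
  B2 = {s2, t1}
s0 ∈ B0, t0 ∈ B1 → different blocks

not bisimilar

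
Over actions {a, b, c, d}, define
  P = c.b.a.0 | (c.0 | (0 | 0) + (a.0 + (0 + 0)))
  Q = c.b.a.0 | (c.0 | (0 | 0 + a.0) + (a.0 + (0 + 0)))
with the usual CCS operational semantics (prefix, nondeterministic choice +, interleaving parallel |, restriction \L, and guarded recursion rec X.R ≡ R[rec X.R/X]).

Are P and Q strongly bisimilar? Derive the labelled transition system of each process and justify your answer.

not bisimilar

LTS(P): 12 reachable states
  s0 = c.b.a.0 | (c.0 | (0 | 0) + (a.0 + (0 + 0))) :: =a=> s1, =c=> s2, =c=> s3
  s1 = c.b.a.0 | 0 :: =c=> s4
  s2 = b.a.0 | (c.0 | (0 | 0) + (a.0 + (0 + 0))) :: =a=> s4, =b=> s5, =c=> s6
  s3 = c.b.a.0 | (0 | (0 | 0)) :: =c=> s6
  s4 = b.a.0 | 0 :: =b=> s7
  s5 = a.0 | (c.0 | (0 | 0) + (a.0 + (0 + 0))) :: =a=> s7, =a=> s8, =c=> s9
  s6 = b.a.0 | (0 | (0 | 0)) :: =b=> s9
  s7 = a.0 | 0 :: =a=> s10
  s8 = 0 | (c.0 | (0 | 0) + (a.0 + (0 + 0))) :: =a=> s10, =c=> s11
  s9 = a.0 | (0 | (0 | 0)) :: =a=> s11
  s10 = 0 | 0 :: ∅
  s11 = 0 | (0 | (0 | 0)) :: ∅
LTS(Q): 20 reachable states
  t0 = c.b.a.0 | (c.0 | (0 | 0 + a.0) + (a.0 + (0 + 0))) :: =a=> t1, =a=> t2, =c=> t3, =c=> t4
  t1 = c.b.a.0 | (c.0 | 0) :: =c=> t5, =c=> t6
  t2 = c.b.a.0 | 0 :: =c=> t7
  t3 = b.a.0 | (c.0 | (0 | 0 + a.0) + (a.0 + (0 + 0))) :: =a=> t5, =a=> t7, =b=> t8, =c=> t9
  t4 = c.b.a.0 | (0 | (0 | 0 + a.0)) :: =a=> t6, =c=> t9
  t5 = b.a.0 | (c.0 | 0) :: =b=> t10, =c=> t11
  t6 = c.b.a.0 | (0 | 0) :: =c=> t11
  t7 = b.a.0 | 0 :: =b=> t12
  t8 = a.0 | (c.0 | (0 | 0 + a.0) + (a.0 + (0 + 0))) :: =a=> t10, =a=> t12, =a=> t13, =c=> t14
  t9 = b.a.0 | (0 | (0 | 0 + a.0)) :: =a=> t11, =b=> t14
  t10 = a.0 | (c.0 | 0) :: =a=> t15, =c=> t16
  t11 = b.a.0 | (0 | 0) :: =b=> t16
  t12 = a.0 | 0 :: =a=> t17
  t13 = 0 | (c.0 | (0 | 0 + a.0) + (a.0 + (0 + 0))) :: =a=> t15, =a=> t17, =c=> t18
  t14 = a.0 | (0 | (0 | 0 + a.0)) :: =a=> t16, =a=> t18
  t15 = 0 | (c.0 | 0) :: =c=> t19
  t16 = a.0 | (0 | 0) :: =a=> t19
  t17 = 0 | 0 :: ∅
  t18 = 0 | (0 | (0 | 0 + a.0)) :: =a=> t19
  t19 = 0 | (0 | 0) :: ∅
Partition-refinement fixed point:
  B0 = {s0}
  B1 = {s2}
  B2 = {s5}
  B3 = {s7, s9, t12, t16, t18}
  B4 = {s10, s11, t17, t19}
  B5 = {s8}
  B6 = {s4, s6, t11, t7}
  B7 = {s1, s3, t2, t6}
  B8 = {t0}
  B9 = {t4}
  B10 = {t9}
  B11 = {t14}
  B12 = {t3}
  B13 = {t5}
  B14 = {t10}
  B15 = {t15}
  B16 = {t8}
  B17 = {t13}
  B18 = {t1}
s0 ∈ B0, t0 ∈ B8 → different blocks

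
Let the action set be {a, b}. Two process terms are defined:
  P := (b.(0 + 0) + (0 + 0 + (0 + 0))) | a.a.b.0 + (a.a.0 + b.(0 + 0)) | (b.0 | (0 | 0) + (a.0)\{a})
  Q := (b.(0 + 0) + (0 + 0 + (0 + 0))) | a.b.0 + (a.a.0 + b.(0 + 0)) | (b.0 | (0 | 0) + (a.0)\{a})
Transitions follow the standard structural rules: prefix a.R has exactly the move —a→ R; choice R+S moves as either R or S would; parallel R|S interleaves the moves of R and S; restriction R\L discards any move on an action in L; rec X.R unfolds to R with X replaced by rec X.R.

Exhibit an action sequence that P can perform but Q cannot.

Reachable graph of P (15 states):
  s0 = (b.(0 + 0) + (0 + 0 + (0 + 0))) | a.a.b.0 + (a.a.0 + b.(0 + 0)) | (b.0 | (0 | 0) + (a.0)\{a}) ⊢ ··a··> s1, ··a··> s2, ··b··> s3, ··b··> s4, ··b··> s5
  s1 = (b.(0 + 0) + (0 + 0 + (0 + 0))) | a.b.0 ⊢ ··a··> s6, ··b··> s7
  s2 = a.0 | (b.0 | (0 | 0) + (a.0)\{a}) ⊢ ··a··> s8, ··b··> s9
  s3 = (0 + 0) | (b.0 | (0 | 0) + (a.0)\{a}) ⊢ ··b··> s10
  s4 = (0 + 0) | a.a.b.0 ⊢ ··a··> s7
  s5 = (a.a.0 + b.(0 + 0)) | (0 | (0 | 0)) ⊢ ··a··> s9, ··b··> s10
  s6 = (b.(0 + 0) + (0 + 0 + (0 + 0))) | b.0 ⊢ ··b··> s11, ··b··> s12
  s7 = (0 + 0) | a.b.0 ⊢ ··a··> s11
  s8 = 0 | (b.0 | (0 | 0) + (a.0)\{a}) ⊢ ··b··> s13
  s9 = a.0 | (0 | (0 | 0)) ⊢ ··a··> s13
  s10 = (0 + 0) | (0 | (0 | 0)) ⊢ ·
  s11 = (0 + 0) | b.0 ⊢ ··b··> s14
  s12 = (b.(0 + 0) + (0 + 0 + (0 + 0))) | 0 ⊢ ··b··> s14
  s13 = 0 | (0 | (0 | 0)) ⊢ ·
  s14 = (0 + 0) | 0 ⊢ ·
Reachable graph of Q (13 states):
  t0 = (b.(0 + 0) + (0 + 0 + (0 + 0))) | a.b.0 + (a.a.0 + b.(0 + 0)) | (b.0 | (0 | 0) + (a.0)\{a}) ⊢ ··a··> t1, ··a··> t2, ··b··> t3, ··b··> t4, ··b··> t5
  t1 = (b.(0 + 0) + (0 + 0 + (0 + 0))) | b.0 ⊢ ··b··> t6, ··b··> t7
  t2 = a.0 | (b.0 | (0 | 0) + (a.0)\{a}) ⊢ ··a··> t8, ··b··> t9
  t3 = (0 + 0) | (b.0 | (0 | 0) + (a.0)\{a}) ⊢ ··b··> t10
  t4 = (0 + 0) | a.b.0 ⊢ ··a··> t6
  t5 = (a.a.0 + b.(0 + 0)) | (0 | (0 | 0)) ⊢ ··a··> t9, ··b··> t10
  t6 = (0 + 0) | b.0 ⊢ ··b··> t11
  t7 = (b.(0 + 0) + (0 + 0 + (0 + 0))) | 0 ⊢ ··b··> t11
  t8 = 0 | (b.0 | (0 | 0) + (a.0)\{a}) ⊢ ··b··> t12
  t9 = a.0 | (0 | (0 | 0)) ⊢ ··a··> t12
  t10 = (0 + 0) | (0 | (0 | 0)) ⊢ ·
  t11 = (0 + 0) | 0 ⊢ ·
  t12 = 0 | (0 | (0 | 0)) ⊢ ·
Run σ = ⟨aabb⟩ on P: start {s0}
  step 1 (a): {s1, s2}
  step 2 (a): {s6, s8}
  step 3 (b): {s11, s12, s13}
  step 4 (b): {s14}
  — P admits the full trace.
Run σ = ⟨aabb⟩ on Q: start {t0}
  step 1 (a): {t1, t2}
  step 2 (a): {t8}
  step 3 (b): {t12}
  step 4 (b): ∅ (Q stuck)

aabb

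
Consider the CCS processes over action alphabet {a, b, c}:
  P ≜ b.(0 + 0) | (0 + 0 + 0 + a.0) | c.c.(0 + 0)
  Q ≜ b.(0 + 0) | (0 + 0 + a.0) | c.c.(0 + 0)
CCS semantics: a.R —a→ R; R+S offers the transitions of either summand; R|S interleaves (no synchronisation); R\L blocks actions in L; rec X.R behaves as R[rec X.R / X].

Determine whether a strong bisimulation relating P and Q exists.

P ~ Q

LTS(P): 12 reachable states
  m0 = b.(0 + 0) | (0 + 0 + 0 + a.0) | c.c.(0 + 0) | -a-> m1, -b-> m2, -c-> m3
  m1 = b.(0 + 0) | 0 | c.c.(0 + 0) | -b-> m4, -c-> m5
  m2 = (0 + 0) | (0 + 0 + 0 + a.0) | c.c.(0 + 0) | -a-> m4, -c-> m6
  m3 = b.(0 + 0) | (0 + 0 + 0 + a.0) | c.(0 + 0) | -a-> m5, -b-> m6, -c-> m7
  m4 = (0 + 0) | 0 | c.c.(0 + 0) | -c-> m8
  m5 = b.(0 + 0) | 0 | c.(0 + 0) | -b-> m8, -c-> m9
  m6 = (0 + 0) | (0 + 0 + 0 + a.0) | c.(0 + 0) | -a-> m8, -c-> m10
  m7 = b.(0 + 0) | (0 + 0 + 0 + a.0) | (0 + 0) | -a-> m9, -b-> m10
  m8 = (0 + 0) | 0 | c.(0 + 0) | -c-> m11
  m9 = b.(0 + 0) | 0 | (0 + 0) | -b-> m11
  m10 = (0 + 0) | (0 + 0 + 0 + a.0) | (0 + 0) | -a-> m11
  m11 = (0 + 0) | 0 | (0 + 0) | deadlocked
LTS(Q): 12 reachable states
  n0 = b.(0 + 0) | (0 + 0 + a.0) | c.c.(0 + 0) | -a-> n1, -b-> n2, -c-> n3
  n1 = b.(0 + 0) | 0 | c.c.(0 + 0) | -b-> n4, -c-> n5
  n2 = (0 + 0) | (0 + 0 + a.0) | c.c.(0 + 0) | -a-> n4, -c-> n6
  n3 = b.(0 + 0) | (0 + 0 + a.0) | c.(0 + 0) | -a-> n5, -b-> n6, -c-> n7
  n4 = (0 + 0) | 0 | c.c.(0 + 0) | -c-> n8
  n5 = b.(0 + 0) | 0 | c.(0 + 0) | -b-> n8, -c-> n9
  n6 = (0 + 0) | (0 + 0 + a.0) | c.(0 + 0) | -a-> n8, -c-> n10
  n7 = b.(0 + 0) | (0 + 0 + a.0) | (0 + 0) | -a-> n9, -b-> n10
  n8 = (0 + 0) | 0 | c.(0 + 0) | -c-> n11
  n9 = b.(0 + 0) | 0 | (0 + 0) | -b-> n11
  n10 = (0 + 0) | (0 + 0 + a.0) | (0 + 0) | -a-> n11
  n11 = (0 + 0) | 0 | (0 + 0) | deadlocked
Coarsest stable partition (strong bisimilarity classes):
  B0 = {m0, n0}
  B1 = {m1, n1}
  B2 = {m4, n4}
  B3 = {m8, n8}
  B4 = {m11, n11}
  B5 = {m5, n5}
  B6 = {m9, n9}
  B7 = {m3, n3}
  B8 = {m7, n7}
  B9 = {m10, n10}
  B10 = {m6, n6}
  B11 = {m2, n2}
m0 ∈ B0, n0 ∈ B0 → same block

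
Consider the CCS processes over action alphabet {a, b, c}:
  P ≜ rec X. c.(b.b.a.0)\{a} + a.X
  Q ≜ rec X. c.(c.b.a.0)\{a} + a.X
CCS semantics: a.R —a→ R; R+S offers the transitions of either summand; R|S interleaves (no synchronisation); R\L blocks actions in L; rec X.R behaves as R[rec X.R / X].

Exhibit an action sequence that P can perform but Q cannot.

P's transition system — 4 states:
  s0 = rec X. c.(b.b.a.0)\{a} + a.X :: ··a··> s0, ··c··> s1
  s1 = (b.b.a.0)\{a} :: ··b··> s2
  s2 = (b.a.0)\{a} :: ··b··> s3
  s3 = (a.0)\{a} :: ·
Q's transition system — 4 states:
  t0 = rec X. c.(c.b.a.0)\{a} + a.X :: ··a··> t0, ··c··> t1
  t1 = (c.b.a.0)\{a} :: ··c··> t2
  t2 = (b.a.0)\{a} :: ··b··> t3
  t3 = (a.0)\{a} :: ·
Executing cb from P (initial set {s0}):
  after c @ step 1: {s1}
  after b @ step 2: {s2}
  — P admits the full trace.
Executing cb from Q (initial set {t0}):
  after c @ step 1: {t1}
  after b @ step 2: ∅ (Q stuck)

cb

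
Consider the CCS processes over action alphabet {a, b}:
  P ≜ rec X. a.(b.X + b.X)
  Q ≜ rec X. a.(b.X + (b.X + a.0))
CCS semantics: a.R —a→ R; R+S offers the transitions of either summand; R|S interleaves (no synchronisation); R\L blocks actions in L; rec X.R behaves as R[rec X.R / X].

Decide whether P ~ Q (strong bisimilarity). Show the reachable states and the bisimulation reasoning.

not bisimilar

P's transition system — 2 states:
  m0 = rec X. a.(b.X + b.X) has moves --a--▸ m1
  m1 = b.(rec X. a.(b.X + b.X)) + b.(rec X. a.(b.X + b.X)) has moves --b--▸ m0
Q's transition system — 3 states:
  n0 = rec X. a.(b.X + (b.X + a.0)) has moves --a--▸ n1
  n1 = b.(rec X. a.(b.X + (b.X + a.0))) + (b.(rec X. a.(b.X + (b.X + a.0))) + a.0) has moves --a--▸ n2, --b--▸ n0
  n2 = 0 has moves ∅
Coarsest stable partition (strong bisimilarity classes):
  B0 = {m0}
  B1 = {m1}
  B2 = {n0}
  B3 = {n1}
  B4 = {n2}
m0 ∈ B0, n0 ∈ B2 → different blocks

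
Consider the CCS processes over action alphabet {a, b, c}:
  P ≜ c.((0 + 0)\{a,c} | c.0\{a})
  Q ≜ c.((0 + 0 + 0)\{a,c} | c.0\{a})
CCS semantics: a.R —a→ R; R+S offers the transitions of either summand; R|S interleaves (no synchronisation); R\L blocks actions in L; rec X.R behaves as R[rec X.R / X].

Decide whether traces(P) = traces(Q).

YES

P's transition system — 3 states:
  s0 = c.((0 + 0)\{a,c} | c.0\{a}) :: ··c··> s1
  s1 = (0 + 0)\{a,c} | c.0\{a} :: ··c··> s2
  s2 = (0 + 0)\{a,c} | 0\{a} :: deadlocked
Q's transition system — 3 states:
  t0 = c.((0 + 0 + 0)\{a,c} | c.0\{a}) :: ··c··> t1
  t1 = (0 + 0 + 0)\{a,c} | c.0\{a} :: ··c··> t2
  t2 = (0 + 0 + 0)\{a,c} | 0\{a} :: deadlocked
Partition-refinement fixed point:
  B0 = {s0, t0}
  B1 = {s1, t1}
  B2 = {s2, t2}
s0 ∈ B0, t0 ∈ B0 → same block
Bisimilar ⇒ trace-equivalent.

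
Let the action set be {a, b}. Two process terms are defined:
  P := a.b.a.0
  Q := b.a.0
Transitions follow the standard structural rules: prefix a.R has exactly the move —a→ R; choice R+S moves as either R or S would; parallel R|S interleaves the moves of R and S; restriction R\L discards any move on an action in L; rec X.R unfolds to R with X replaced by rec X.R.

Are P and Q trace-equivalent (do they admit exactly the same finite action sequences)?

Reachable graph of P (4 states):
  u0 = a.b.a.0 ⊢ —a→ u1
  u1 = b.a.0 ⊢ —b→ u2
  u2 = a.0 ⊢ —a→ u3
  u3 = 0 ⊢ deadlocked
Reachable graph of Q (3 states):
  v0 = b.a.0 ⊢ —b→ v1
  v1 = a.0 ⊢ —a→ v2
  v2 = 0 ⊢ deadlocked
Executing a from P (initial set {u0}):
  [1] a ⇒ {u1}
  P completes σ.
Executing a from Q (initial set {v0}):
  [1] a ⇒ ∅ (Q stuck)

NO — witness ⟨a⟩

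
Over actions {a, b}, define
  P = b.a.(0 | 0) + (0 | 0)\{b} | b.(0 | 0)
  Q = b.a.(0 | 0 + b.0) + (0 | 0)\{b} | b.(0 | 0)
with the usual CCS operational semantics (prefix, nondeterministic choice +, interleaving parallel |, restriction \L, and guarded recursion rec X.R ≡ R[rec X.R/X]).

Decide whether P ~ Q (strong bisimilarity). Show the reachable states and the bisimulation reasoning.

Reachable graph of P (4 states):
  p0 = b.a.(0 | 0) + (0 | 0)\{b} | b.(0 | 0) has moves ··b··> p1, ··b··> p2
  p1 = (0 | 0)\{b} | (0 | 0) has moves stopped
  p2 = a.(0 | 0) has moves ··a··> p3
  p3 = 0 | 0 has moves stopped
Reachable graph of Q (5 states):
  q0 = b.a.(0 | 0 + b.0) + (0 | 0)\{b} | b.(0 | 0) has moves ··b··> q1, ··b··> q2
  q1 = (0 | 0)\{b} | (0 | 0) has moves stopped
  q2 = a.(0 | 0 + b.0) has moves ··a··> q3
  q3 = 0 | 0 + b.0 has moves ··b··> q4
  q4 = 0 has moves stopped
Bisimilarity quotient blocks:
  B0 = {p0}
  B1 = {p1, p3, q1, q4}
  B2 = {p2}
  B3 = {q0}
  B4 = {q2}
  B5 = {q3}
p0 ∈ B0, q0 ∈ B3 → different blocks

P ≁ Q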